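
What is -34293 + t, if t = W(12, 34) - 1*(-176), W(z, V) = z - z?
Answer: -34117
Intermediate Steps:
W(z, V) = 0
t = 176 (t = 0 - 1*(-176) = 0 + 176 = 176)
-34293 + t = -34293 + 176 = -34117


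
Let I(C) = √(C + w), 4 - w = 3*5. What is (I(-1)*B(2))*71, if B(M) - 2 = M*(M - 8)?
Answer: -1420*I*√3 ≈ -2459.5*I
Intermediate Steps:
w = -11 (w = 4 - 3*5 = 4 - 1*15 = 4 - 15 = -11)
B(M) = 2 + M*(-8 + M) (B(M) = 2 + M*(M - 8) = 2 + M*(-8 + M))
I(C) = √(-11 + C) (I(C) = √(C - 11) = √(-11 + C))
(I(-1)*B(2))*71 = (√(-11 - 1)*(2 + 2² - 8*2))*71 = (√(-12)*(2 + 4 - 16))*71 = ((2*I*√3)*(-10))*71 = -20*I*√3*71 = -1420*I*√3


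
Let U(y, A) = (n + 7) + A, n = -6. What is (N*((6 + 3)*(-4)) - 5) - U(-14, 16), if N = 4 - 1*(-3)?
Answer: -274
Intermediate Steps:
N = 7 (N = 4 + 3 = 7)
U(y, A) = 1 + A (U(y, A) = (-6 + 7) + A = 1 + A)
(N*((6 + 3)*(-4)) - 5) - U(-14, 16) = (7*((6 + 3)*(-4)) - 5) - (1 + 16) = (7*(9*(-4)) - 5) - 1*17 = (7*(-36) - 5) - 17 = (-252 - 5) - 17 = -257 - 17 = -274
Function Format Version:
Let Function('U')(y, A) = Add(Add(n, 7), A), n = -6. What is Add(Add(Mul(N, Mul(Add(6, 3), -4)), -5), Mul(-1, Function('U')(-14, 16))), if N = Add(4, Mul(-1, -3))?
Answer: -274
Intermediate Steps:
N = 7 (N = Add(4, 3) = 7)
Function('U')(y, A) = Add(1, A) (Function('U')(y, A) = Add(Add(-6, 7), A) = Add(1, A))
Add(Add(Mul(N, Mul(Add(6, 3), -4)), -5), Mul(-1, Function('U')(-14, 16))) = Add(Add(Mul(7, Mul(Add(6, 3), -4)), -5), Mul(-1, Add(1, 16))) = Add(Add(Mul(7, Mul(9, -4)), -5), Mul(-1, 17)) = Add(Add(Mul(7, -36), -5), -17) = Add(Add(-252, -5), -17) = Add(-257, -17) = -274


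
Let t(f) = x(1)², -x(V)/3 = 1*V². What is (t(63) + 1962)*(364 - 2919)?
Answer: -5035905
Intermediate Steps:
x(V) = -3*V²
t(f) = 9 (t(f) = (-3*1²)² = (-3*1)² = (-3)² = 9)
(t(63) + 1962)*(364 - 2919) = (9 + 1962)*(364 - 2919) = 1971*(-2555) = -5035905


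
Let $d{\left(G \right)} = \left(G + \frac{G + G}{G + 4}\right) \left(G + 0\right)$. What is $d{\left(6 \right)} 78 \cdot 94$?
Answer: $\frac{1583712}{5} \approx 3.1674 \cdot 10^{5}$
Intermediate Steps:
$d{\left(G \right)} = G \left(G + \frac{2 G}{4 + G}\right)$ ($d{\left(G \right)} = \left(G + \frac{2 G}{4 + G}\right) G = G \left(G + \frac{2 G}{4 + G}\right)$)
$d{\left(6 \right)} 78 \cdot 94 = \frac{6^{2} \left(6 + 6\right)}{4 + 6} \cdot 78 \cdot 94 = 36 \cdot \frac{1}{10} \cdot 12 \cdot 78 \cdot 94 = \frac{216}{5} \cdot 78 \cdot 94 = \frac{16848}{5} \cdot 94 = \frac{1583712}{5}$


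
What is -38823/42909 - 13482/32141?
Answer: -608769727/459712723 ≈ -1.3242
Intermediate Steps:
-38823/42909 - 13482/32141 = -38823*1/42909 - 13482*1/32141 = -12941/14303 - 13482/32141 = -608769727/459712723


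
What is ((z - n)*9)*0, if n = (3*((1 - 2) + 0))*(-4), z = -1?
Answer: 0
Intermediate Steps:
n = 12 (n = (3*(-1 + 0))*(-4) = (3*(-1))*(-4) = -3*(-4) = 12)
((z - n)*9)*0 = ((-1 - 1*12)*9)*0 = ((-1 - 12)*9)*0 = -13*9*0 = -117*0 = 0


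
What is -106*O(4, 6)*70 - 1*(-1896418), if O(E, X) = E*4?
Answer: 1777698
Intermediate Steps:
O(E, X) = 4*E
-106*O(4, 6)*70 - 1*(-1896418) = -424*4*70 - 1*(-1896418) = -106*16*70 + 1896418 = -1696*70 + 1896418 = -118720 + 1896418 = 1777698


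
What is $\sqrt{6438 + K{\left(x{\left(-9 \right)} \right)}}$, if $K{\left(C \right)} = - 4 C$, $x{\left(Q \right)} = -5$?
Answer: $\sqrt{6458} \approx 80.362$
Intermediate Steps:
$\sqrt{6438 + K{\left(x{\left(-9 \right)} \right)}} = \sqrt{6438 - -20} = \sqrt{6438 + 20} = \sqrt{6458}$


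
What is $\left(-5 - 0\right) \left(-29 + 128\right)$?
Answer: $-495$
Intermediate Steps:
$\left(-5 - 0\right) \left(-29 + 128\right) = \left(-5 + 0\right) 99 = \left(-5\right) 99 = -495$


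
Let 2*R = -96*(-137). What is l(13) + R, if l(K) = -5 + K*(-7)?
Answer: 6480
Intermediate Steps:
l(K) = -5 - 7*K
R = 6576 (R = (-96*(-137))/2 = (1/2)*13152 = 6576)
l(13) + R = (-5 - 7*13) + 6576 = (-5 - 91) + 6576 = -96 + 6576 = 6480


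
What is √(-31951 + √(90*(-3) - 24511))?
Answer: √(-31951 + I*√24781) ≈ 0.4403 + 178.75*I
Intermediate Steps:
√(-31951 + √(90*(-3) - 24511)) = √(-31951 + √(-270 - 24511)) = √(-31951 + √(-24781)) = √(-31951 + I*√24781)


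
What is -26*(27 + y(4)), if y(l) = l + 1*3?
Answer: -884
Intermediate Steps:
y(l) = 3 + l (y(l) = l + 3 = 3 + l)
-26*(27 + y(4)) = -26*(27 + (3 + 4)) = -26*(27 + 7) = -26*34 = -884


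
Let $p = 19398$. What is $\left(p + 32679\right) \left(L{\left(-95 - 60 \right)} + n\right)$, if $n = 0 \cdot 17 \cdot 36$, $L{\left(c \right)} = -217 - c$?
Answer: $-3228774$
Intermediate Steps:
$n = 0$ ($n = 0 \cdot 36 = 0$)
$\left(p + 32679\right) \left(L{\left(-95 - 60 \right)} + n\right) = \left(19398 + 32679\right) \left(\left(-217 - \left(-95 - 60\right)\right) + 0\right) = 52077 \left(\left(-217 - -155\right) + 0\right) = 52077 \left(\left(-217 + 155\right) + 0\right) = 52077 \left(-62 + 0\right) = 52077 \left(-62\right) = -3228774$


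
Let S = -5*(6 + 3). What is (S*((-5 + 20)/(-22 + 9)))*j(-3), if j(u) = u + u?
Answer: -4050/13 ≈ -311.54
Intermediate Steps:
j(u) = 2*u
S = -45 (S = -5*9 = -45)
(S*((-5 + 20)/(-22 + 9)))*j(-3) = (-45*(-5 + 20)/(-22 + 9))*(2*(-3)) = -675/(-13)*(-6) = -675*(-1)/13*(-6) = -45*(-15/13)*(-6) = (675/13)*(-6) = -4050/13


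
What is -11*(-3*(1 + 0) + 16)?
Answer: -143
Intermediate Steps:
-11*(-3*(1 + 0) + 16) = -11*(-3*1 + 16) = -11*(-3 + 16) = -11*13 = -143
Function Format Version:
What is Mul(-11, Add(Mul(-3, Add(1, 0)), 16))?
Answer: -143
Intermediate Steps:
Mul(-11, Add(Mul(-3, Add(1, 0)), 16)) = Mul(-11, Add(Mul(-3, 1), 16)) = Mul(-11, Add(-3, 16)) = Mul(-11, 13) = -143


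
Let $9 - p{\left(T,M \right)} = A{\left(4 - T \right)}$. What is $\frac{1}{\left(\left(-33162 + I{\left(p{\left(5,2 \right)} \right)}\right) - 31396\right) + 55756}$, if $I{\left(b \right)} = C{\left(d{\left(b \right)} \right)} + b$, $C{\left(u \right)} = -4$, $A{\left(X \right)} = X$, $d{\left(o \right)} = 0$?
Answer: $- \frac{1}{8796} \approx -0.00011369$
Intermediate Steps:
$p{\left(T,M \right)} = 5 + T$ ($p{\left(T,M \right)} = 9 - \left(4 - T\right) = 9 + \left(-4 + T\right) = 5 + T$)
$I{\left(b \right)} = -4 + b$
$\frac{1}{\left(\left(-33162 + I{\left(p{\left(5,2 \right)} \right)}\right) - 31396\right) + 55756} = \frac{1}{\left(\left(-33162 + \left(-4 + \left(5 + 5\right)\right)\right) - 31396\right) + 55756} = \frac{1}{\left(\left(-33162 + \left(-4 + 10\right)\right) - 31396\right) + 55756} = \frac{1}{\left(\left(-33162 + 6\right) - 31396\right) + 55756} = \frac{1}{\left(-33156 - 31396\right) + 55756} = \frac{1}{-64552 + 55756} = \frac{1}{-8796} = - \frac{1}{8796}$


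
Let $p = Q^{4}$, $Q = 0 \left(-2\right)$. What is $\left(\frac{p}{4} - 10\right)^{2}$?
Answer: $100$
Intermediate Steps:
$Q = 0$
$p = 0$ ($p = 0^{4} = 0$)
$\left(\frac{p}{4} - 10\right)^{2} = \left(\frac{0}{4} - 10\right)^{2} = \left(0 \cdot \frac{1}{4} - 10\right)^{2} = \left(0 - 10\right)^{2} = \left(-10\right)^{2} = 100$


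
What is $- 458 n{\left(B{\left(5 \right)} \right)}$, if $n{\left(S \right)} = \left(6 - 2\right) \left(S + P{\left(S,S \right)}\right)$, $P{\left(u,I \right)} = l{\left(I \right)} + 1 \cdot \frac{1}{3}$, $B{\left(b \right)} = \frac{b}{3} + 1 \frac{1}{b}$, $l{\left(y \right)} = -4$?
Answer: $\frac{16488}{5} \approx 3297.6$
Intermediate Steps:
$B{\left(b \right)} = \frac{1}{b} + \frac{b}{3}$ ($B{\left(b \right)} = b \frac{1}{3} + \frac{1}{b} = \frac{b}{3} + \frac{1}{b} = \frac{1}{b} + \frac{b}{3}$)
$P{\left(u,I \right)} = - \frac{11}{3}$ ($P{\left(u,I \right)} = -4 + 1 \cdot \frac{1}{3} = -4 + \frac{1}{3} = - \frac{11}{3}$)
$n{\left(S \right)} = - \frac{44}{3} + 4 S$ ($n{\left(S \right)} = \left(6 - 2\right) \left(S - \frac{11}{3}\right) = 4 \left(- \frac{11}{3} + S\right) = - \frac{44}{3} + 4 S$)
$- 458 n{\left(B{\left(5 \right)} \right)} = - 458 \left(- \frac{44}{3} + 4 \left(\frac{1}{5} + \frac{1}{3} \cdot 5\right)\right) = - 458 \left(- \frac{44}{3} + 4 \left(\frac{1}{5} + \frac{5}{3}\right)\right) = - 458 \left(- \frac{44}{3} + 4 \cdot \frac{28}{15}\right) = - 458 \left(- \frac{44}{3} + \frac{112}{15}\right) = \left(-458\right) \left(- \frac{36}{5}\right) = \frac{16488}{5}$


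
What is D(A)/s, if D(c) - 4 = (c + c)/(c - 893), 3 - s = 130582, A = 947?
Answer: -1055/3525633 ≈ -0.00029924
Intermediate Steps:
s = -130579 (s = 3 - 1*130582 = 3 - 130582 = -130579)
D(c) = 4 + 2*c/(-893 + c) (D(c) = 4 + (c + c)/(c - 893) = 4 + (2*c)/(-893 + c) = 4 + 2*c/(-893 + c))
D(A)/s = (2*(-1786 + 3*947)/(-893 + 947))/(-130579) = (2*(-1786 + 2841)/54)*(-1/130579) = (2*(1/54)*1055)*(-1/130579) = (1055/27)*(-1/130579) = -1055/3525633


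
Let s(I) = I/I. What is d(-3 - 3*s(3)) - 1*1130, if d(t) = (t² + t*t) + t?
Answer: -1064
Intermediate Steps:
s(I) = 1
d(t) = t + 2*t² (d(t) = (t² + t²) + t = 2*t² + t = t + 2*t²)
d(-3 - 3*s(3)) - 1*1130 = (-3 - 3*1)*(1 + 2*(-3 - 3*1)) - 1*1130 = (-3 - 3)*(1 + 2*(-3 - 3)) - 1130 = -6*(1 + 2*(-6)) - 1130 = -6*(1 - 12) - 1130 = -6*(-11) - 1130 = 66 - 1130 = -1064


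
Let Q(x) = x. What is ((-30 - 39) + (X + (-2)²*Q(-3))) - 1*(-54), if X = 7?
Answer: -20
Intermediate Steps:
((-30 - 39) + (X + (-2)²*Q(-3))) - 1*(-54) = ((-30 - 39) + (7 + (-2)²*(-3))) - 1*(-54) = (-69 + (7 + 4*(-3))) + 54 = (-69 + (7 - 12)) + 54 = (-69 - 5) + 54 = -74 + 54 = -20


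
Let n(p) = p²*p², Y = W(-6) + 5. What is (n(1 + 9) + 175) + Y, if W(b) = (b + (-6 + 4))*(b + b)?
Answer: 10276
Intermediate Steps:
W(b) = 2*b*(-2 + b) (W(b) = (b - 2)*(2*b) = (-2 + b)*(2*b) = 2*b*(-2 + b))
Y = 101 (Y = 2*(-6)*(-2 - 6) + 5 = 2*(-6)*(-8) + 5 = 96 + 5 = 101)
n(p) = p⁴
(n(1 + 9) + 175) + Y = ((1 + 9)⁴ + 175) + 101 = (10⁴ + 175) + 101 = (10000 + 175) + 101 = 10175 + 101 = 10276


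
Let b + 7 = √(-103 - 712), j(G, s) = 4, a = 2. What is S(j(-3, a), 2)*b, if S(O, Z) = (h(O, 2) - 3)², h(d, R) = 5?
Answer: -28 + 4*I*√815 ≈ -28.0 + 114.19*I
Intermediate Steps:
S(O, Z) = 4 (S(O, Z) = (5 - 3)² = 2² = 4)
b = -7 + I*√815 (b = -7 + √(-103 - 712) = -7 + √(-815) = -7 + I*√815 ≈ -7.0 + 28.548*I)
S(j(-3, a), 2)*b = 4*(-7 + I*√815) = -28 + 4*I*√815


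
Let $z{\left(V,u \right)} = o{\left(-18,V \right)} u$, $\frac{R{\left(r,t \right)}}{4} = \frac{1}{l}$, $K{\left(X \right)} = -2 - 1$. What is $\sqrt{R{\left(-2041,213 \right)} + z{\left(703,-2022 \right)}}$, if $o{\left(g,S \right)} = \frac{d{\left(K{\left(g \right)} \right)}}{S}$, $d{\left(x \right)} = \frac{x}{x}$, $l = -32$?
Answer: $\frac{i \sqrt{23731874}}{2812} \approx 1.7324 i$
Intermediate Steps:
$K{\left(X \right)} = -3$ ($K{\left(X \right)} = -2 - 1 = -3$)
$d{\left(x \right)} = 1$
$R{\left(r,t \right)} = - \frac{1}{8}$ ($R{\left(r,t \right)} = \frac{4}{-32} = 4 \left(- \frac{1}{32}\right) = - \frac{1}{8}$)
$o{\left(g,S \right)} = \frac{1}{S}$ ($o{\left(g,S \right)} = 1 \frac{1}{S} = \frac{1}{S}$)
$z{\left(V,u \right)} = \frac{u}{V}$
$\sqrt{R{\left(-2041,213 \right)} + z{\left(703,-2022 \right)}} = \sqrt{- \frac{1}{8} - \frac{2022}{703}} = \sqrt{- \frac{16879}{5624}} = \frac{i \sqrt{23731874}}{2812}$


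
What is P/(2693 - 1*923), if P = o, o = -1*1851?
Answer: -617/590 ≈ -1.0458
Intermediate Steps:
o = -1851
P = -1851
P/(2693 - 1*923) = -1851/(2693 - 1*923) = -1851/(2693 - 923) = -1851/1770 = -1851*1/1770 = -617/590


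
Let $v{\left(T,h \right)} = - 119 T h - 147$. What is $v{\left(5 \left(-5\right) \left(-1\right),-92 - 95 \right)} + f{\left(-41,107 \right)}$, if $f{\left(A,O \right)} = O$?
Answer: $556285$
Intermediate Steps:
$v{\left(T,h \right)} = -147 - 119 T h$ ($v{\left(T,h \right)} = - 119 T h - 147 = -147 - 119 T h$)
$v{\left(5 \left(-5\right) \left(-1\right),-92 - 95 \right)} + f{\left(-41,107 \right)} = \left(-147 - 119 \cdot 5 \left(-5\right) \left(-1\right) \left(-92 - 95\right)\right) + 107 = \left(-147 - 119 \left(\left(-25\right) \left(-1\right)\right) \left(-187\right)\right) + 107 = \left(-147 - 2975 \left(-187\right)\right) + 107 = \left(-147 + 556325\right) + 107 = 556178 + 107 = 556285$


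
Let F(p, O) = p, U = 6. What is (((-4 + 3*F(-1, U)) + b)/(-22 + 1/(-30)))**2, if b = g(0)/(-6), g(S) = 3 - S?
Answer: 50625/436921 ≈ 0.11587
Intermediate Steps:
b = -1/2 (b = (3 - 1*0)/(-6) = (3 + 0)*(-1/6) = 3*(-1/6) = -1/2 ≈ -0.50000)
(((-4 + 3*F(-1, U)) + b)/(-22 + 1/(-30)))**2 = (((-4 + 3*(-1)) - 1/2)/(-22 + 1/(-30)))**2 = (((-4 - 3) - 1/2)/(-22 - 1/30))**2 = ((-7 - 1/2)/(-661/30))**2 = (-15/2*(-30/661))**2 = (225/661)**2 = 50625/436921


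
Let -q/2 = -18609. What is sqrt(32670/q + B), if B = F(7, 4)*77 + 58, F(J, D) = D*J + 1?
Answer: sqrt(88185061154)/6203 ≈ 47.874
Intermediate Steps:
q = 37218 (q = -2*(-18609) = 37218)
F(J, D) = 1 + D*J
B = 2291 (B = (1 + 4*7)*77 + 58 = (1 + 28)*77 + 58 = 29*77 + 58 = 2233 + 58 = 2291)
sqrt(32670/q + B) = sqrt(32670/37218 + 2291) = sqrt(32670*(1/37218) + 2291) = sqrt(5445/6203 + 2291) = sqrt(14216518/6203) = sqrt(88185061154)/6203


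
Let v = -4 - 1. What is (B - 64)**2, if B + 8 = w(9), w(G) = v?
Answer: 5929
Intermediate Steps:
v = -5
w(G) = -5
B = -13 (B = -8 - 5 = -13)
(B - 64)**2 = (-13 - 64)**2 = (-77)**2 = 5929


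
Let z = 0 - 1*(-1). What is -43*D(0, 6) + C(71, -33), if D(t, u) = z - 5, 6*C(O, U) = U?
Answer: 333/2 ≈ 166.50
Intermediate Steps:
C(O, U) = U/6
z = 1 (z = 0 + 1 = 1)
D(t, u) = -4 (D(t, u) = 1 - 5 = -4)
-43*D(0, 6) + C(71, -33) = -43*(-4) + (⅙)*(-33) = 172 - 11/2 = 333/2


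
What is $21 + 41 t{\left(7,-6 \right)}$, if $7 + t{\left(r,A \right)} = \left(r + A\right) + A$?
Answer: $-471$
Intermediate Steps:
$t{\left(r,A \right)} = -7 + r + 2 A$ ($t{\left(r,A \right)} = -7 + \left(\left(r + A\right) + A\right) = -7 + \left(\left(A + r\right) + A\right) = -7 + \left(r + 2 A\right) = -7 + r + 2 A$)
$21 + 41 t{\left(7,-6 \right)} = 21 + 41 \left(-7 + 7 + 2 \left(-6\right)\right) = 21 + 41 \left(-7 + 7 - 12\right) = 21 + 41 \left(-12\right) = 21 - 492 = -471$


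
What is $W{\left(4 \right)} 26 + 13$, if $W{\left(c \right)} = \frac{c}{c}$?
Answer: $39$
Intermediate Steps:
$W{\left(c \right)} = 1$
$W{\left(4 \right)} 26 + 13 = 1 \cdot 26 + 13 = 26 + 13 = 39$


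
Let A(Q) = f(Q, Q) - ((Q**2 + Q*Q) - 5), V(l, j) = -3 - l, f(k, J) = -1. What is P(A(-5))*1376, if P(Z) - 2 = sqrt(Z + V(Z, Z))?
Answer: 2752 + 1376*I*sqrt(3) ≈ 2752.0 + 2383.3*I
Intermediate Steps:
A(Q) = 4 - 2*Q**2 (A(Q) = -1 - ((Q**2 + Q*Q) - 5) = -1 - ((Q**2 + Q**2) - 5) = -1 - (2*Q**2 - 5) = -1 - (-5 + 2*Q**2) = -1 + (5 - 2*Q**2) = 4 - 2*Q**2)
P(Z) = 2 + I*sqrt(3) (P(Z) = 2 + sqrt(Z + (-3 - Z)) = 2 + sqrt(-3) = 2 + I*sqrt(3))
P(A(-5))*1376 = (2 + I*sqrt(3))*1376 = 2752 + 1376*I*sqrt(3)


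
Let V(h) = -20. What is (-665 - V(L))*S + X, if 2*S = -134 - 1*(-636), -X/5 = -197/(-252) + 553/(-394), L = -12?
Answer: -8036961035/49644 ≈ -1.6189e+5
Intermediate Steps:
X = 154345/49644 (X = -5*(-197/(-252) + 553/(-394)) = -5*(-197*(-1/252) + 553*(-1/394)) = -5*(197/252 - 553/394) = -5*(-30869/49644) = 154345/49644 ≈ 3.1090)
S = 251 (S = (-134 - 1*(-636))/2 = (-134 + 636)/2 = (½)*502 = 251)
(-665 - V(L))*S + X = (-665 - 1*(-20))*251 + 154345/49644 = (-665 + 20)*251 + 154345/49644 = -645*251 + 154345/49644 = -161895 + 154345/49644 = -8036961035/49644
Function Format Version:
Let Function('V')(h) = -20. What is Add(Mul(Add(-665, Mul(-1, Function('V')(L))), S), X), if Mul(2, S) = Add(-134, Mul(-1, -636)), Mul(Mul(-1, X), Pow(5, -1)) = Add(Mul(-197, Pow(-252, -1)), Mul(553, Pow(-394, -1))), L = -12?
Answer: Rational(-8036961035, 49644) ≈ -1.6189e+5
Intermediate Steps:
X = Rational(154345, 49644) (X = Mul(-5, Add(Mul(-197, Pow(-252, -1)), Mul(553, Pow(-394, -1)))) = Mul(-5, Add(Mul(-197, Rational(-1, 252)), Mul(553, Rational(-1, 394)))) = Mul(-5, Add(Rational(197, 252), Rational(-553, 394))) = Mul(-5, Rational(-30869, 49644)) = Rational(154345, 49644) ≈ 3.1090)
S = 251 (S = Mul(Rational(1, 2), Add(-134, Mul(-1, -636))) = Mul(Rational(1, 2), Add(-134, 636)) = Mul(Rational(1, 2), 502) = 251)
Add(Mul(Add(-665, Mul(-1, Function('V')(L))), S), X) = Add(Mul(Add(-665, Mul(-1, -20)), 251), Rational(154345, 49644)) = Add(Mul(Add(-665, 20), 251), Rational(154345, 49644)) = Add(Mul(-645, 251), Rational(154345, 49644)) = Add(-161895, Rational(154345, 49644)) = Rational(-8036961035, 49644)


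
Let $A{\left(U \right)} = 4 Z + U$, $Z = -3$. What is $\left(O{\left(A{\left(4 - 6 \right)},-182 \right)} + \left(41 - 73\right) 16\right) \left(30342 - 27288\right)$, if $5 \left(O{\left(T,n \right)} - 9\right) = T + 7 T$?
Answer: $- \frac{8022858}{5} \approx -1.6046 \cdot 10^{6}$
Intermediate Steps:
$A{\left(U \right)} = -12 + U$ ($A{\left(U \right)} = 4 \left(-3\right) + U = -12 + U$)
$O{\left(T,n \right)} = 9 + \frac{8 T}{5}$ ($O{\left(T,n \right)} = 9 + \frac{T + 7 T}{5} = 9 + \frac{8 T}{5}$)
$\left(O{\left(A{\left(4 - 6 \right)},-182 \right)} + \left(41 - 73\right) 16\right) \left(30342 - 27288\right) = \left(\left(9 + \frac{8 \left(-12 + \left(4 - 6\right)\right)}{5}\right) + \left(41 - 73\right) 16\right) \left(30342 - 27288\right) = \left(\left(9 + \frac{8 \left(-12 - 2\right)}{5}\right) - 512\right) 3054 = \left(\left(9 + \frac{8}{5} \left(-14\right)\right) - 512\right) 3054 = \left(\left(9 - \frac{112}{5}\right) - 512\right) 3054 = \left(- \frac{67}{5} - 512\right) 3054 = \left(- \frac{2627}{5}\right) 3054 = - \frac{8022858}{5}$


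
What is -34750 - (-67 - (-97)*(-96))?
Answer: -25371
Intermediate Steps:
-34750 - (-67 - (-97)*(-96)) = -34750 - (-67 - 97*96) = -34750 - (-67 - 9312) = -34750 - 1*(-9379) = -34750 + 9379 = -25371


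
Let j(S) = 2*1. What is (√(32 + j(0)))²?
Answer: 34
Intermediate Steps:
j(S) = 2
(√(32 + j(0)))² = (√(32 + 2))² = (√34)² = 34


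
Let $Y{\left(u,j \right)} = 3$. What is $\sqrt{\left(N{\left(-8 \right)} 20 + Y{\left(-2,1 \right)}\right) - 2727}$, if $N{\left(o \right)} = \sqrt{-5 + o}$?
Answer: $2 \sqrt{-681 + 5 i \sqrt{13}} \approx 0.69076 + 52.197 i$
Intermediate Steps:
$\sqrt{\left(N{\left(-8 \right)} 20 + Y{\left(-2,1 \right)}\right) - 2727} = \sqrt{\left(\sqrt{-5 - 8} \cdot 20 + 3\right) - 2727} = \sqrt{\left(\sqrt{-13} \cdot 20 + 3\right) - 2727} = \sqrt{\left(i \sqrt{13} \cdot 20 + 3\right) - 2727} = \sqrt{\left(20 i \sqrt{13} + 3\right) - 2727} = \sqrt{\left(3 + 20 i \sqrt{13}\right) - 2727} = \sqrt{-2724 + 20 i \sqrt{13}}$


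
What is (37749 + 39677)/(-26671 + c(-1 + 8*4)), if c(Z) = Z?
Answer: -38713/13320 ≈ -2.9064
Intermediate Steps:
(37749 + 39677)/(-26671 + c(-1 + 8*4)) = (37749 + 39677)/(-26671 + (-1 + 8*4)) = 77426/(-26671 + (-1 + 32)) = 77426/(-26671 + 31) = 77426/(-26640) = 77426*(-1/26640) = -38713/13320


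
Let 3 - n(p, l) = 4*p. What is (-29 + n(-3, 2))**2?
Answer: 196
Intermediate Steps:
n(p, l) = 3 - 4*p
(-29 + n(-3, 2))**2 = (-29 + (3 - 4*(-3)))**2 = (-29 + (3 + 12))**2 = (-29 + 15)**2 = (-14)**2 = 196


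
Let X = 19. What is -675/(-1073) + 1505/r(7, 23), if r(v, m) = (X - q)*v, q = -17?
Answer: 254995/38628 ≈ 6.6013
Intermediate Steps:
r(v, m) = 36*v (r(v, m) = (19 - 1*(-17))*v = (19 + 17)*v = 36*v)
-675/(-1073) + 1505/r(7, 23) = -675/(-1073) + 1505/((36*7)) = -675*(-1/1073) + 1505/252 = 675/1073 + 1505*(1/252) = 675/1073 + 215/36 = 254995/38628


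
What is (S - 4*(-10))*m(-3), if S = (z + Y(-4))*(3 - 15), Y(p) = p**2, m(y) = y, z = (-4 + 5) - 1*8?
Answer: 204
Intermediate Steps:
z = -7 (z = 1 - 8 = -7)
S = -108 (S = (-7 + (-4)**2)*(3 - 15) = (-7 + 16)*(-12) = 9*(-12) = -108)
(S - 4*(-10))*m(-3) = (-108 - 4*(-10))*(-3) = (-108 + 40)*(-3) = -68*(-3) = 204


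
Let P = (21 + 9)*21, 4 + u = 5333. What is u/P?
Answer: 5329/630 ≈ 8.4587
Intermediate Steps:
u = 5329 (u = -4 + 5333 = 5329)
P = 630 (P = 30*21 = 630)
u/P = 5329/630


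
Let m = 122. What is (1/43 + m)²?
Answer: 27531009/1849 ≈ 14890.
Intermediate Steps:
(1/43 + m)² = (1/43 + 122)² = (5247/43)² = 27531009/1849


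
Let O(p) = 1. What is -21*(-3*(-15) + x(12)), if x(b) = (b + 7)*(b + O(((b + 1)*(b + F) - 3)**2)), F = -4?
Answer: -6132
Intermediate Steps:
x(b) = (1 + b)*(7 + b) (x(b) = (b + 7)*(b + 1) = (7 + b)*(1 + b) = (1 + b)*(7 + b))
-21*(-3*(-15) + x(12)) = -21*(-3*(-15) + (7 + 12**2 + 8*12)) = -21*(45 + (7 + 144 + 96)) = -21*(45 + 247) = -21*292 = -6132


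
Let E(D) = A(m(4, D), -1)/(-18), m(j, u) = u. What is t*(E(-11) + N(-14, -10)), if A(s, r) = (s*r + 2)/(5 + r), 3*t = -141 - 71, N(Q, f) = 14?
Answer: -52735/54 ≈ -976.57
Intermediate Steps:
t = -212/3 (t = (-141 - 71)/3 = (⅓)*(-212) = -212/3 ≈ -70.667)
A(s, r) = (2 + r*s)/(5 + r) (A(s, r) = (r*s + 2)/(5 + r) = (2 + r*s)/(5 + r))
E(D) = -1/36 + D/72 (E(D) = ((2 - D)/(5 - 1))/(-18) = ((2 - D)/4)*(-1/18) = (½ - D/4)*(-1/18) = -1/36 + D/72)
t*(E(-11) + N(-14, -10)) = -212*((-1/36 + (1/72)*(-11)) + 14)/3 = -212*((-1/36 - 11/72) + 14)/3 = -212*(-13/72 + 14)/3 = -212/3*995/72 = -52735/54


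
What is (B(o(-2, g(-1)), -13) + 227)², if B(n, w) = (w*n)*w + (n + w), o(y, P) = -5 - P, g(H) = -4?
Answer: 1936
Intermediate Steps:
B(n, w) = n + w + n*w² (B(n, w) = (n*w)*w + (n + w) = n*w² + (n + w) = n + w + n*w²)
(B(o(-2, g(-1)), -13) + 227)² = (((-5 - 1*(-4)) - 13 + (-5 - 1*(-4))*(-13)²) + 227)² = (((-5 + 4) - 13 + (-5 + 4)*169) + 227)² = ((-1 - 13 - 1*169) + 227)² = ((-1 - 13 - 169) + 227)² = (-183 + 227)² = 44² = 1936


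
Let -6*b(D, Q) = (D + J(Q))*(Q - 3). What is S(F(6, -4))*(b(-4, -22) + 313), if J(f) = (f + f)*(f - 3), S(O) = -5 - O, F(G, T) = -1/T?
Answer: -102473/4 ≈ -25618.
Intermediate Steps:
J(f) = 2*f*(-3 + f) (J(f) = (2*f)*(-3 + f) = 2*f*(-3 + f))
b(D, Q) = -(-3 + Q)*(D + 2*Q*(-3 + Q))/6 (b(D, Q) = -(D + 2*Q*(-3 + Q))*(Q - 3)/6 = -(D + 2*Q*(-3 + Q))*(-3 + Q)/6 = -(-3 + Q)*(D + 2*Q*(-3 + Q))/6)
S(F(6, -4))*(b(-4, -22) + 313) = (-5 - (-1)/(-4))*(((½)*(-4) - 3*(-22) + 2*(-22)² - ⅓*(-22)³ - ⅙*(-4)*(-22)) + 313) = (-5 - (-1)*(-1)/4)*((-2 + 66 + 2*484 - ⅓*(-10648) - 44/3) + 313) = (-5 - 1*¼)*((-2 + 66 + 968 + 10648/3 - 44/3) + 313) = (-5 - ¼)*(13700/3 + 313) = -21/4*14639/3 = -102473/4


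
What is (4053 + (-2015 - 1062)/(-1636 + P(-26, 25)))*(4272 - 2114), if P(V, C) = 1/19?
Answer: 20922285092/2391 ≈ 8.7504e+6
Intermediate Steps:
P(V, C) = 1/19
(4053 + (-2015 - 1062)/(-1636 + P(-26, 25)))*(4272 - 2114) = (4053 + (-2015 - 1062)/(-1636 + 1/19))*(4272 - 2114) = (4053 - 3077/(-31083/19))*2158 = (4053 - 3077*(-19/31083))*2158 = (4053 + 58463/31083)*2158 = (126037862/31083)*2158 = 20922285092/2391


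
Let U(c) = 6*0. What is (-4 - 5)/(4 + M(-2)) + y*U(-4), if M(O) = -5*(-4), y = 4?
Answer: -3/8 ≈ -0.37500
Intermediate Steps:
U(c) = 0
M(O) = 20
(-4 - 5)/(4 + M(-2)) + y*U(-4) = (-4 - 5)/(4 + 20) + 4*0 = -9/24 + 0 = -9*1/24 + 0 = -3/8 + 0 = -3/8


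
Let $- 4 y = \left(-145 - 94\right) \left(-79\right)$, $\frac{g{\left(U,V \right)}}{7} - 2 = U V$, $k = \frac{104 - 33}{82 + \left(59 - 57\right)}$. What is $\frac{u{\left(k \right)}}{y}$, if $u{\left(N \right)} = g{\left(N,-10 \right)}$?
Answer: $\frac{542}{56643} \approx 0.0095687$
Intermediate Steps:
$k = \frac{71}{84}$ ($k = \frac{71}{82 + \left(59 - 57\right)} = \frac{71}{82 + 2} = \frac{71}{84} \approx 0.84524$)
$g{\left(U,V \right)} = 14 + 7 U V$
$u{\left(N \right)} = 14 - 70 N$ ($u{\left(N \right)} = 14 + 7 N \left(-10\right) = 14 - 70 N$)
$y = - \frac{18881}{4}$ ($y = - \frac{\left(-145 - 94\right) \left(-79\right)}{4} = - \frac{\left(-239\right) \left(-79\right)}{4} = \left(- \frac{1}{4}\right) 18881 = - \frac{18881}{4} \approx -4720.3$)
$\frac{u{\left(k \right)}}{y} = \frac{14 - \frac{355}{6}}{- \frac{18881}{4}} = \left(14 - \frac{355}{6}\right) \left(- \frac{4}{18881}\right) = \left(- \frac{271}{6}\right) \left(- \frac{4}{18881}\right) = \frac{542}{56643}$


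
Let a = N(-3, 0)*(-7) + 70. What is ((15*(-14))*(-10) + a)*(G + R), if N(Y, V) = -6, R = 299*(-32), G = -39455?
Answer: -108438876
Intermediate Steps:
R = -9568
a = 112 (a = -6*(-7) + 70 = 42 + 70 = 112)
((15*(-14))*(-10) + a)*(G + R) = ((15*(-14))*(-10) + 112)*(-39455 - 9568) = (-210*(-10) + 112)*(-49023) = (2100 + 112)*(-49023) = 2212*(-49023) = -108438876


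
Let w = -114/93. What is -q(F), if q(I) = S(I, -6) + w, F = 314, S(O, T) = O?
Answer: -9696/31 ≈ -312.77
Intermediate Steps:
w = -38/31 (w = -114*1/93 = -38/31 ≈ -1.2258)
q(I) = -38/31 + I (q(I) = I - 38/31 = -38/31 + I)
-q(F) = -(-38/31 + 314) = -1*9696/31 = -9696/31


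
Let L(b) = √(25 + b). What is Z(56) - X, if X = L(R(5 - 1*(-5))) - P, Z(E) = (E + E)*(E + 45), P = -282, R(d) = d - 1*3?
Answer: 11030 - 4*√2 ≈ 11024.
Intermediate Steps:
R(d) = -3 + d (R(d) = d - 3 = -3 + d)
Z(E) = 2*E*(45 + E) (Z(E) = (2*E)*(45 + E) = 2*E*(45 + E))
X = 282 + 4*√2 (X = √(25 + (-3 + (5 - 1*(-5)))) - 1*(-282) = √(25 + (-3 + (5 + 5))) + 282 = √(25 + (-3 + 10)) + 282 = √(25 + 7) + 282 = √32 + 282 = 4*√2 + 282 = 282 + 4*√2 ≈ 287.66)
Z(56) - X = 2*56*(45 + 56) - (282 + 4*√2) = 2*56*101 + (-282 - 4*√2) = 11312 + (-282 - 4*√2) = 11030 - 4*√2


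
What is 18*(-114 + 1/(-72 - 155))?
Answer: -465822/227 ≈ -2052.1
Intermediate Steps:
18*(-114 + 1/(-72 - 155)) = 18*(-114 + 1/(-227)) = 18*(-114 - 1/227) = 18*(-25879/227) = -465822/227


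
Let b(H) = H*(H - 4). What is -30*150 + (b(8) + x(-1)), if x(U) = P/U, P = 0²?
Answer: -4468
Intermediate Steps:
b(H) = H*(-4 + H)
P = 0
x(U) = 0 (x(U) = 0/U = 0)
-30*150 + (b(8) + x(-1)) = -30*150 + (8*(-4 + 8) + 0) = -4500 + (8*4 + 0) = -4500 + (32 + 0) = -4500 + 32 = -4468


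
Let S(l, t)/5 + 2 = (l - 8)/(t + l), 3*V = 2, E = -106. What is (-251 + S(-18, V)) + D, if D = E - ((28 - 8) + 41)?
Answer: -841/2 ≈ -420.50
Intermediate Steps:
V = 2/3 (V = (1/3)*2 = 2/3 ≈ 0.66667)
S(l, t) = -10 + 5*(-8 + l)/(l + t) (S(l, t) = -10 + 5*((l - 8)/(t + l)) = -10 + 5*((-8 + l)/(l + t)) = -10 + 5*(-8 + l)/(l + t))
D = -167 (D = -106 - ((28 - 8) + 41) = -106 - (20 + 41) = -106 - 1*61 = -106 - 61 = -167)
(-251 + S(-18, V)) + D = (-251 + 5*(-8 - 1*(-18) - 2*2/3)/(-18 + 2/3)) - 167 = (-251 + 5*(-8 + 18 - 4/3)/(-52/3)) - 167 = (-251 + 5*(-3/52)*(26/3)) - 167 = (-251 - 5/2) - 167 = -507/2 - 167 = -841/2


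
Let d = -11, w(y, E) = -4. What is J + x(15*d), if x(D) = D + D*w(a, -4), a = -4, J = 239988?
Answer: 240483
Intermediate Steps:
x(D) = -3*D (x(D) = D + D*(-4) = D - 4*D = -3*D)
J + x(15*d) = 239988 - 45*(-11) = 239988 - 3*(-165) = 239988 + 495 = 240483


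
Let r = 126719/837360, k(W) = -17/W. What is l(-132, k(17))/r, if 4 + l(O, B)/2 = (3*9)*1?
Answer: 38518560/126719 ≈ 303.97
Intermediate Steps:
l(O, B) = 46 (l(O, B) = -8 + 2*((3*9)*1) = -8 + 2*(27*1) = -8 + 2*27 = -8 + 54 = 46)
r = 126719/837360 (r = 126719*(1/837360) = 126719/837360 ≈ 0.15133)
l(-132, k(17))/r = 46/(126719/837360) = 46*(837360/126719) = 38518560/126719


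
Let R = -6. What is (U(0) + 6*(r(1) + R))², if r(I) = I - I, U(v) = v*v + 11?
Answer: 625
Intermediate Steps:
U(v) = 11 + v² (U(v) = v² + 11 = 11 + v²)
r(I) = 0
(U(0) + 6*(r(1) + R))² = ((11 + 0²) + 6*(0 - 6))² = ((11 + 0) + 6*(-6))² = (11 - 36)² = (-25)² = 625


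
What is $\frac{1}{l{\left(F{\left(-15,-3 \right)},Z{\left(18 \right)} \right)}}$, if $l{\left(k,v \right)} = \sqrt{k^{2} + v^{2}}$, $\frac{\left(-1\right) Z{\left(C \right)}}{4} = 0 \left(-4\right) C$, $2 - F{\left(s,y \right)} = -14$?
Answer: $\frac{1}{16} \approx 0.0625$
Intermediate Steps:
$F{\left(s,y \right)} = 16$ ($F{\left(s,y \right)} = 2 - -14 = 2 + 14 = 16$)
$Z{\left(C \right)} = 0$ ($Z{\left(C \right)} = - 4 \cdot 0 \left(-4\right) C = - 4 \cdot 0 C = \left(-4\right) 0 = 0$)
$\frac{1}{l{\left(F{\left(-15,-3 \right)},Z{\left(18 \right)} \right)}} = \frac{1}{\sqrt{16^{2} + 0^{2}}} = \frac{1}{\sqrt{256 + 0}} = \frac{1}{\sqrt{256}} = \frac{1}{16}$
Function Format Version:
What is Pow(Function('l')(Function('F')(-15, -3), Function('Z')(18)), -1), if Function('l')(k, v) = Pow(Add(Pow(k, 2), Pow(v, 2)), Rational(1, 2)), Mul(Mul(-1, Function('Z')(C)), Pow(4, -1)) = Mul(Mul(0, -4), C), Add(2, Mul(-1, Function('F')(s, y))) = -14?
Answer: Rational(1, 16) ≈ 0.062500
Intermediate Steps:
Function('F')(s, y) = 16 (Function('F')(s, y) = Add(2, Mul(-1, -14)) = Add(2, 14) = 16)
Function('Z')(C) = 0 (Function('Z')(C) = Mul(-4, Mul(Mul(0, -4), C)) = Mul(-4, Mul(0, C)) = Mul(-4, 0) = 0)
Pow(Function('l')(Function('F')(-15, -3), Function('Z')(18)), -1) = Pow(Pow(Add(Pow(16, 2), Pow(0, 2)), Rational(1, 2)), -1) = Pow(Pow(Add(256, 0), Rational(1, 2)), -1) = Pow(Pow(256, Rational(1, 2)), -1) = Pow(16, -1) = Rational(1, 16)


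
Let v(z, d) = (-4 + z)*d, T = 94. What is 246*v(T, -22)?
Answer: -487080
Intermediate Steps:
v(z, d) = d*(-4 + z)
246*v(T, -22) = 246*(-22*(-4 + 94)) = 246*(-22*90) = 246*(-1980) = -487080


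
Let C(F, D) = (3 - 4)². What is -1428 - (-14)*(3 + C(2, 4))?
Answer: -1372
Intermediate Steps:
C(F, D) = 1 (C(F, D) = (-1)² = 1)
-1428 - (-14)*(3 + C(2, 4)) = -1428 - (-14)*(3 + 1) = -1428 - (-14)*4 = -1428 - 1*(-56) = -1428 + 56 = -1372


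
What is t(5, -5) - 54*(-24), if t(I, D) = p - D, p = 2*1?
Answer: 1303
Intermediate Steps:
p = 2
t(I, D) = 2 - D
t(5, -5) - 54*(-24) = (2 - 1*(-5)) - 54*(-24) = (2 + 5) + 1296 = 7 + 1296 = 1303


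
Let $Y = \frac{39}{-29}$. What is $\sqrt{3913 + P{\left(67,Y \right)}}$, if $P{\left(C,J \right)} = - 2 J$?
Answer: $\frac{\sqrt{3293095}}{29} \approx 62.575$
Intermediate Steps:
$Y = - \frac{39}{29}$ ($Y = 39 \left(- \frac{1}{29}\right) = - \frac{39}{29} \approx -1.3448$)
$\sqrt{3913 + P{\left(67,Y \right)}} = \sqrt{3913 - - \frac{78}{29}} = \sqrt{3913 + \frac{78}{29}} = \sqrt{\frac{113555}{29}} = \frac{\sqrt{3293095}}{29}$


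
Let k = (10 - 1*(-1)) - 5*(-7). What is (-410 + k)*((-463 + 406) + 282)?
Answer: -81900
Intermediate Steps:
k = 46 (k = (10 + 1) + 35 = 11 + 35 = 46)
(-410 + k)*((-463 + 406) + 282) = (-410 + 46)*((-463 + 406) + 282) = -364*(-57 + 282) = -364*225 = -81900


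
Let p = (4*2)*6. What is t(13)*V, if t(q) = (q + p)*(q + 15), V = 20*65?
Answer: 2220400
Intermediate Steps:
p = 48 (p = 8*6 = 48)
V = 1300
t(q) = (15 + q)*(48 + q) (t(q) = (q + 48)*(q + 15) = (48 + q)*(15 + q) = (15 + q)*(48 + q))
t(13)*V = (720 + 13² + 63*13)*1300 = (720 + 169 + 819)*1300 = 1708*1300 = 2220400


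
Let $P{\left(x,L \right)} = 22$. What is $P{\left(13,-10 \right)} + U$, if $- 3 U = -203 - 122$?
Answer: $\frac{391}{3} \approx 130.33$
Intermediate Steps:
$U = \frac{325}{3}$ ($U = - \frac{-203 - 122}{3} = \left(- \frac{1}{3}\right) \left(-325\right) = \frac{325}{3} \approx 108.33$)
$P{\left(13,-10 \right)} + U = 22 + \frac{325}{3} = \frac{391}{3}$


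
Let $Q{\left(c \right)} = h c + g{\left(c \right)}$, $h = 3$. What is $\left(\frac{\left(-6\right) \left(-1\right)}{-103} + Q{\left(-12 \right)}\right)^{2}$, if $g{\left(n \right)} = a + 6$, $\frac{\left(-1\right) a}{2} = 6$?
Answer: $\frac{18766224}{10609} \approx 1768.9$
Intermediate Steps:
$a = -12$ ($a = \left(-2\right) 6 = -12$)
$g{\left(n \right)} = -6$ ($g{\left(n \right)} = -12 + 6 = -6$)
$Q{\left(c \right)} = -6 + 3 c$ ($Q{\left(c \right)} = 3 c - 6 = -6 + 3 c$)
$\left(\frac{\left(-6\right) \left(-1\right)}{-103} + Q{\left(-12 \right)}\right)^{2} = \left(\frac{\left(-6\right) \left(-1\right)}{-103} + \left(-6 + 3 \left(-12\right)\right)\right)^{2} = \left(6 \left(- \frac{1}{103}\right) - 42\right)^{2} = \left(- \frac{6}{103} - 42\right)^{2} = \left(- \frac{4332}{103}\right)^{2} = \frac{18766224}{10609}$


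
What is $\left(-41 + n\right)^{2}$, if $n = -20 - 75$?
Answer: $18496$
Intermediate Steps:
$n = -95$ ($n = -20 - 75 = -95$)
$\left(-41 + n\right)^{2} = \left(-41 - 95\right)^{2} = \left(-136\right)^{2} = 18496$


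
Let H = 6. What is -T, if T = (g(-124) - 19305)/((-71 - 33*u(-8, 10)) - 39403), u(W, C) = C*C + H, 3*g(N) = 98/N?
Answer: -3590779/7992792 ≈ -0.44925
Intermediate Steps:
g(N) = 98/(3*N) (g(N) = (98/N)/3 = 98/(3*N))
u(W, C) = 6 + C² (u(W, C) = C*C + 6 = C² + 6 = 6 + C²)
T = 3590779/7992792 (T = ((98/3)/(-124) - 19305)/((-71 - 33*(6 + 10²)) - 39403) = ((98/3)*(-1/124) - 19305)/((-71 - 33*(6 + 100)) - 39403) = (-49/186 - 19305)/((-71 - 33*106) - 39403) = -3590779/(186*((-71 - 3498) - 39403)) = -3590779/(186*(-3569 - 39403)) = -3590779/186/(-42972) = -3590779/186*(-1/42972) = 3590779/7992792 ≈ 0.44925)
-T = -1*3590779/7992792 = -3590779/7992792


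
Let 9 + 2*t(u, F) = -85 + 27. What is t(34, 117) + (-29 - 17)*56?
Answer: -5219/2 ≈ -2609.5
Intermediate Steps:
t(u, F) = -67/2 (t(u, F) = -9/2 + (-85 + 27)/2 = -9/2 + (1/2)*(-58) = -9/2 - 29 = -67/2)
t(34, 117) + (-29 - 17)*56 = -67/2 + (-29 - 17)*56 = -67/2 - 46*56 = -67/2 - 2576 = -5219/2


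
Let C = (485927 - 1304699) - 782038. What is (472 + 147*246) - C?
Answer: 1637444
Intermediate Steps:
C = -1600810 (C = -818772 - 782038 = -1600810)
(472 + 147*246) - C = (472 + 147*246) - 1*(-1600810) = (472 + 36162) + 1600810 = 36634 + 1600810 = 1637444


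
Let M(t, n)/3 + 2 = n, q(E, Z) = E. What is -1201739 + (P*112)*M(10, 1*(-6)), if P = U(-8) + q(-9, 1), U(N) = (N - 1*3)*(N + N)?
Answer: -1650635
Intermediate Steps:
U(N) = 2*N*(-3 + N) (U(N) = (N - 3)*(2*N) = (-3 + N)*(2*N) = 2*N*(-3 + N))
P = 167 (P = 2*(-8)*(-3 - 8) - 9 = 2*(-8)*(-11) - 9 = 176 - 9 = 167)
M(t, n) = -6 + 3*n
-1201739 + (P*112)*M(10, 1*(-6)) = -1201739 + (167*112)*(-6 + 3*(1*(-6))) = -1201739 + 18704*(-6 + 3*(-6)) = -1201739 + 18704*(-6 - 18) = -1201739 + 18704*(-24) = -1201739 - 448896 = -1650635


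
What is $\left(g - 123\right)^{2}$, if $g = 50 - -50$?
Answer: $529$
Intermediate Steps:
$g = 100$ ($g = 50 + 50 = 100$)
$\left(g - 123\right)^{2} = \left(100 - 123\right)^{2} = \left(-23\right)^{2} = 529$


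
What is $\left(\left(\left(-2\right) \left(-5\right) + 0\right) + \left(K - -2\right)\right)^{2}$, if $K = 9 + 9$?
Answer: $900$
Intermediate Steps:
$K = 18$
$\left(\left(\left(-2\right) \left(-5\right) + 0\right) + \left(K - -2\right)\right)^{2} = \left(\left(\left(-2\right) \left(-5\right) + 0\right) + \left(18 - -2\right)\right)^{2} = \left(\left(10 + 0\right) + \left(18 + 2\right)\right)^{2} = \left(10 + 20\right)^{2} = 30^{2} = 900$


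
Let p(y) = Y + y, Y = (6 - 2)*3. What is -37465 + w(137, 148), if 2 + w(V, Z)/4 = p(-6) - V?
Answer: -37997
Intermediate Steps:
Y = 12 (Y = 4*3 = 12)
p(y) = 12 + y
w(V, Z) = 16 - 4*V (w(V, Z) = -8 + 4*((12 - 6) - V) = -8 + 4*(6 - V) = -8 + (24 - 4*V) = 16 - 4*V)
-37465 + w(137, 148) = -37465 + (16 - 4*137) = -37465 + (16 - 548) = -37465 - 532 = -37997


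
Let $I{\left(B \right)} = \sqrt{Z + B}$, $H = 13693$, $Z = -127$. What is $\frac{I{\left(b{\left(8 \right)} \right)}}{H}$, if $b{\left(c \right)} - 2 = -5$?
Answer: $\frac{i \sqrt{130}}{13693} \approx 0.00083267 i$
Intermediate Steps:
$b{\left(c \right)} = -3$ ($b{\left(c \right)} = 2 - 5 = -3$)
$I{\left(B \right)} = \sqrt{-127 + B}$
$\frac{I{\left(b{\left(8 \right)} \right)}}{H} = \frac{\sqrt{-127 - 3}}{13693} = \sqrt{-130} \cdot \frac{1}{13693} = i \sqrt{130} \cdot \frac{1}{13693} = \frac{i \sqrt{130}}{13693}$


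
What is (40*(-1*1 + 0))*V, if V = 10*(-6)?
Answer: 2400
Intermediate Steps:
V = -60
(40*(-1*1 + 0))*V = (40*(-1*1 + 0))*(-60) = (40*(-1 + 0))*(-60) = (40*(-1))*(-60) = -40*(-60) = 2400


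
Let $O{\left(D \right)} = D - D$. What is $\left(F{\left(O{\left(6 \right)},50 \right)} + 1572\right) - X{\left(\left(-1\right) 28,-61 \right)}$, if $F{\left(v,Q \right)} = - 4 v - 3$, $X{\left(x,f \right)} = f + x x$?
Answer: $846$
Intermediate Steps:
$O{\left(D \right)} = 0$
$X{\left(x,f \right)} = f + x^{2}$
$F{\left(v,Q \right)} = -3 - 4 v$
$\left(F{\left(O{\left(6 \right)},50 \right)} + 1572\right) - X{\left(\left(-1\right) 28,-61 \right)} = \left(\left(-3 - 0\right) + 1572\right) - \left(-61 + \left(\left(-1\right) 28\right)^{2}\right) = \left(\left(-3 + 0\right) + 1572\right) - \left(-61 + \left(-28\right)^{2}\right) = \left(-3 + 1572\right) - \left(-61 + 784\right) = 1569 - 723 = 846$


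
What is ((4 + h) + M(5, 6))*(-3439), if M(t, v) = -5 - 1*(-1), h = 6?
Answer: -20634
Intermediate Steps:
M(t, v) = -4 (M(t, v) = -5 + 1 = -4)
((4 + h) + M(5, 6))*(-3439) = ((4 + 6) - 4)*(-3439) = (10 - 4)*(-3439) = 6*(-3439) = -20634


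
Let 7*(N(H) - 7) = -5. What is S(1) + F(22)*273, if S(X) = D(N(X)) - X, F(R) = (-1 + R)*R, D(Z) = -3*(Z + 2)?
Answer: 882701/7 ≈ 1.2610e+5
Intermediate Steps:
N(H) = 44/7 (N(H) = 7 + (⅐)*(-5) = 7 - 5/7 = 44/7)
D(Z) = -6 - 3*Z (D(Z) = -3*(2 + Z) = -6 - 3*Z)
F(R) = R*(-1 + R)
S(X) = -174/7 - X (S(X) = (-6 - 3*44/7) - X = (-6 - 132/7) - X = -174/7 - X)
S(1) + F(22)*273 = (-174/7 - 1*1) + (22*(-1 + 22))*273 = (-174/7 - 1) + (22*21)*273 = -181/7 + 462*273 = -181/7 + 126126 = 882701/7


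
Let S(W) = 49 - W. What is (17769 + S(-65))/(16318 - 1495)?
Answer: 1987/1647 ≈ 1.2064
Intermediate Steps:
(17769 + S(-65))/(16318 - 1495) = (17769 + (49 - 1*(-65)))/(16318 - 1495) = (17769 + (49 + 65))/14823 = (17769 + 114)*(1/14823) = 17883*(1/14823) = 1987/1647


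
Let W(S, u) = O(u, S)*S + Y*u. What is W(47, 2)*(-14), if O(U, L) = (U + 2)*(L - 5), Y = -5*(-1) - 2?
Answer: -110628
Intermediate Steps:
Y = 3 (Y = 5 - 2 = 3)
O(U, L) = (-5 + L)*(2 + U) (O(U, L) = (2 + U)*(-5 + L) = (-5 + L)*(2 + U))
W(S, u) = 3*u + S*(-10 - 5*u + 2*S + S*u) (W(S, u) = (-10 - 5*u + 2*S + S*u)*S + 3*u = S*(-10 - 5*u + 2*S + S*u) + 3*u = 3*u + S*(-10 - 5*u + 2*S + S*u))
W(47, 2)*(-14) = (3*2 + 47*(-10 - 5*2 + 2*47 + 47*2))*(-14) = (6 + 47*(-10 - 10 + 94 + 94))*(-14) = (6 + 47*168)*(-14) = (6 + 7896)*(-14) = 7902*(-14) = -110628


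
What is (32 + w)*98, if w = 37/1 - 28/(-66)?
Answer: 224518/33 ≈ 6803.6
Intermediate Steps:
w = 1235/33 (w = 37*1 - 28*(-1/66) = 37 + 14/33 = 1235/33 ≈ 37.424)
(32 + w)*98 = (32 + 1235/33)*98 = (2291/33)*98 = 224518/33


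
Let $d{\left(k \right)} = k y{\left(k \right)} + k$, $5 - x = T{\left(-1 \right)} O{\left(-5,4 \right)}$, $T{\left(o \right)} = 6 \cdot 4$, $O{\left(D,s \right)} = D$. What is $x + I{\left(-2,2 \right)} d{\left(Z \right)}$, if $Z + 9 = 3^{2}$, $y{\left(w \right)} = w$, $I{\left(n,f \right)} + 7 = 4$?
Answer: $125$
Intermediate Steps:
$I{\left(n,f \right)} = -3$ ($I{\left(n,f \right)} = -7 + 4 = -3$)
$T{\left(o \right)} = 24$
$x = 125$ ($x = 5 - 24 \left(-5\right) = 5 - -120 = 5 + 120 = 125$)
$Z = 0$ ($Z = -9 + 3^{2} = -9 + 9 = 0$)
$d{\left(k \right)} = k + k^{2}$ ($d{\left(k \right)} = k k + k = k^{2} + k = k + k^{2}$)
$x + I{\left(-2,2 \right)} d{\left(Z \right)} = 125 - 3 \cdot 0 \left(1 + 0\right) = 125 - 3 \cdot 0 \cdot 1 = 125 - 0 = 125 + 0 = 125$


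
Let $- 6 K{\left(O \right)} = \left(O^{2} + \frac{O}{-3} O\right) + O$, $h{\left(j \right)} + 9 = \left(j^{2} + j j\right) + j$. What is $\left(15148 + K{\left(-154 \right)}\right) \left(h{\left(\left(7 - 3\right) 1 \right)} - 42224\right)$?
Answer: $- \frac{4761804859}{9} \approx -5.2909 \cdot 10^{8}$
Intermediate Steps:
$h{\left(j \right)} = -9 + j + 2 j^{2}$ ($h{\left(j \right)} = -9 + \left(\left(j^{2} + j j\right) + j\right) = -9 + \left(\left(j^{2} + j^{2}\right) + j\right) = -9 + \left(2 j^{2} + j\right) = -9 + \left(j + 2 j^{2}\right) = -9 + j + 2 j^{2}$)
$K{\left(O \right)} = - \frac{O}{6} - \frac{O^{2}}{9}$ ($K{\left(O \right)} = - \frac{\left(O^{2} + \frac{O}{-3} O\right) + O}{6} = - \frac{\left(O^{2} + O \left(- \frac{1}{3}\right) O\right) + O}{6} = - \frac{\left(O^{2} + - \frac{O}{3} O\right) + O}{6} = - \frac{\left(O^{2} - \frac{O^{2}}{3}\right) + O}{6} = - \frac{\frac{2 O^{2}}{3} + O}{6} = - \frac{O + \frac{2 O^{2}}{3}}{6} = - \frac{O}{6} - \frac{O^{2}}{9}$)
$\left(15148 + K{\left(-154 \right)}\right) \left(h{\left(\left(7 - 3\right) 1 \right)} - 42224\right) = \left(15148 - - \frac{77 \left(3 + 2 \left(-154\right)\right)}{9}\right) \left(\left(-9 + \left(7 - 3\right) 1 + 2 \left(\left(7 - 3\right) 1\right)^{2}\right) - 42224\right) = \left(15148 - - \frac{77 \left(3 - 308\right)}{9}\right) \left(\left(-9 + 4 \cdot 1 + 2 \left(4 \cdot 1\right)^{2}\right) - 42224\right) = \left(15148 - \left(- \frac{77}{9}\right) \left(-305\right)\right) \left(\left(-9 + 4 + 2 \cdot 4^{2}\right) - 42224\right) = \left(15148 - \frac{23485}{9}\right) \left(\left(-9 + 4 + 2 \cdot 16\right) - 42224\right) = \frac{112847 \left(\left(-9 + 4 + 32\right) - 42224\right)}{9} = \frac{112847 \left(27 - 42224\right)}{9} = \frac{112847}{9} \left(-42197\right) = - \frac{4761804859}{9}$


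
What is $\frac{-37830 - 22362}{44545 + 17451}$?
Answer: $- \frac{1368}{1409} \approx -0.9709$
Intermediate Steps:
$\frac{-37830 - 22362}{44545 + 17451} = - \frac{60192}{61996} = \left(-60192\right) \frac{1}{61996} = - \frac{1368}{1409}$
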